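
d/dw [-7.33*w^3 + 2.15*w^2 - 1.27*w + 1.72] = -21.99*w^2 + 4.3*w - 1.27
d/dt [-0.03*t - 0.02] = -0.0300000000000000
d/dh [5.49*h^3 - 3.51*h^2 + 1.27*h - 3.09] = 16.47*h^2 - 7.02*h + 1.27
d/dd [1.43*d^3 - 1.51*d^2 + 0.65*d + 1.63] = 4.29*d^2 - 3.02*d + 0.65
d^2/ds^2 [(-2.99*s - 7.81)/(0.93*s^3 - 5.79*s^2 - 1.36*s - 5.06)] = (-15.516306*s^5 + 15.54309*s^4 + 464.83449*s^3 - 1680.514902*s^2 - 63.912816*s + 469.886604)/(0.804357*s^9 - 15.023313*s^8 + 90.003447*s^7 - 163.294569*s^6 + 31.861548*s^5 - 502.624062*s^4 - 170.148196*s^3 - 472.81146*s^2 - 104.462688*s - 129.554216)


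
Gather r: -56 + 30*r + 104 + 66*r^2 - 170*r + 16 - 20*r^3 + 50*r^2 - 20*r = -20*r^3 + 116*r^2 - 160*r + 64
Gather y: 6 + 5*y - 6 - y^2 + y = -y^2 + 6*y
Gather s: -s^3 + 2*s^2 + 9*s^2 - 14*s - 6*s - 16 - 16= -s^3 + 11*s^2 - 20*s - 32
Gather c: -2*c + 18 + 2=20 - 2*c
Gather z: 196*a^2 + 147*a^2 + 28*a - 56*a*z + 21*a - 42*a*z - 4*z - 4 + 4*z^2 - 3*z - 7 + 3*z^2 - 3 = 343*a^2 + 49*a + 7*z^2 + z*(-98*a - 7) - 14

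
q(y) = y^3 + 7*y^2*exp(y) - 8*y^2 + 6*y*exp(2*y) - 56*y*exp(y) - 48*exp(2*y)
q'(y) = 7*y^2*exp(y) + 3*y^2 + 12*y*exp(2*y) - 42*y*exp(y) - 16*y - 90*exp(2*y) - 56*exp(y)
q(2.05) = -2842.40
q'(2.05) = -4841.75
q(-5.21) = -355.94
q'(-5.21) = 166.71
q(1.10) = -541.60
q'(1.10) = -988.67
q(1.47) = -1047.47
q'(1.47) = -1832.08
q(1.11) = -551.57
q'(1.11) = -1005.30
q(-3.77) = -160.16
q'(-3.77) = 107.54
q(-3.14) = -99.36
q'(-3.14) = 85.85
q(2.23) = -3860.53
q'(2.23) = -6558.32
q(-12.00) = -2879.99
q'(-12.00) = 624.01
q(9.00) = 394470390.11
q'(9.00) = 1182957253.63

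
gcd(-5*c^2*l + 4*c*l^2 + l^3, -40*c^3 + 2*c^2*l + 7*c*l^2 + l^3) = 5*c + l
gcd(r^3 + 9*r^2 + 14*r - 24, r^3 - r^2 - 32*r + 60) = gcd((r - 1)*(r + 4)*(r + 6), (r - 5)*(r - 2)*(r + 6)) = r + 6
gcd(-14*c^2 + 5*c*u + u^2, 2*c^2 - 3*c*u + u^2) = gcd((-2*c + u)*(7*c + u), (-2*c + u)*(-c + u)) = -2*c + u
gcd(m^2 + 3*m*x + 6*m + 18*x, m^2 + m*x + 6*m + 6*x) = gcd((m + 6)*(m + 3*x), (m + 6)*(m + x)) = m + 6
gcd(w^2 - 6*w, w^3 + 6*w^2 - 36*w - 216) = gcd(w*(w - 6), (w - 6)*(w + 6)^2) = w - 6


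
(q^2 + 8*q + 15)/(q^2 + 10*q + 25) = (q + 3)/(q + 5)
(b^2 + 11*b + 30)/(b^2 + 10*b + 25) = (b + 6)/(b + 5)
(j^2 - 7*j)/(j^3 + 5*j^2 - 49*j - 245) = j/(j^2 + 12*j + 35)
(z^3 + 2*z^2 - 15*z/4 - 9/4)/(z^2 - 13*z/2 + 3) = (4*z^3 + 8*z^2 - 15*z - 9)/(2*(2*z^2 - 13*z + 6))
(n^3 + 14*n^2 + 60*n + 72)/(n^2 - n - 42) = (n^2 + 8*n + 12)/(n - 7)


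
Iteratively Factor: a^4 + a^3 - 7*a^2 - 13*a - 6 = (a + 1)*(a^3 - 7*a - 6) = (a + 1)*(a + 2)*(a^2 - 2*a - 3) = (a + 1)^2*(a + 2)*(a - 3)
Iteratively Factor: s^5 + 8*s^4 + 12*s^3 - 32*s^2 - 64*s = (s)*(s^4 + 8*s^3 + 12*s^2 - 32*s - 64) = s*(s - 2)*(s^3 + 10*s^2 + 32*s + 32) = s*(s - 2)*(s + 2)*(s^2 + 8*s + 16) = s*(s - 2)*(s + 2)*(s + 4)*(s + 4)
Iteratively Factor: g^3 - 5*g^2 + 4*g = (g)*(g^2 - 5*g + 4) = g*(g - 4)*(g - 1)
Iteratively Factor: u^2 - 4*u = (u - 4)*(u)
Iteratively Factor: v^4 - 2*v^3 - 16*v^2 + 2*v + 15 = (v - 1)*(v^3 - v^2 - 17*v - 15) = (v - 1)*(v + 3)*(v^2 - 4*v - 5) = (v - 1)*(v + 1)*(v + 3)*(v - 5)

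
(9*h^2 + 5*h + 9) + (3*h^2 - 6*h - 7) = 12*h^2 - h + 2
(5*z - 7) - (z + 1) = 4*z - 8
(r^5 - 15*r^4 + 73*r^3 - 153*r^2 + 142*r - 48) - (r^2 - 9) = r^5 - 15*r^4 + 73*r^3 - 154*r^2 + 142*r - 39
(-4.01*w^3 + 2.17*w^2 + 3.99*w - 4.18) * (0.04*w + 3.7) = -0.1604*w^4 - 14.7502*w^3 + 8.1886*w^2 + 14.5958*w - 15.466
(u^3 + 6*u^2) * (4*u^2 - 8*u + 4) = 4*u^5 + 16*u^4 - 44*u^3 + 24*u^2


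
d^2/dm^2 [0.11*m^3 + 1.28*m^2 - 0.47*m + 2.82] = 0.66*m + 2.56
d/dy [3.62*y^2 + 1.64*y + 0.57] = 7.24*y + 1.64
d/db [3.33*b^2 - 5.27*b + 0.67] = 6.66*b - 5.27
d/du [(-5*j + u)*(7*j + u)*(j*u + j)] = j*(-35*j^2 + 4*j*u + 2*j + 3*u^2 + 2*u)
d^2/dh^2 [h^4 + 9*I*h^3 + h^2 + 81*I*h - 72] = 12*h^2 + 54*I*h + 2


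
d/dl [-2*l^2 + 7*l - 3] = 7 - 4*l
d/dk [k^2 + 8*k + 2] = 2*k + 8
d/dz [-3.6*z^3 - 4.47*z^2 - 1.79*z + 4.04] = -10.8*z^2 - 8.94*z - 1.79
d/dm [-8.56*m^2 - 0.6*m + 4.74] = -17.12*m - 0.6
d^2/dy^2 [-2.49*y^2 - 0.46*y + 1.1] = -4.98000000000000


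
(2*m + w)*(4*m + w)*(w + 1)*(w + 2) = 8*m^2*w^2 + 24*m^2*w + 16*m^2 + 6*m*w^3 + 18*m*w^2 + 12*m*w + w^4 + 3*w^3 + 2*w^2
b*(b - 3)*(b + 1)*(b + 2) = b^4 - 7*b^2 - 6*b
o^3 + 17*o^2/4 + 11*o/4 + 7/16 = (o + 1/4)*(o + 1/2)*(o + 7/2)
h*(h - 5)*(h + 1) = h^3 - 4*h^2 - 5*h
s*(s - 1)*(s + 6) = s^3 + 5*s^2 - 6*s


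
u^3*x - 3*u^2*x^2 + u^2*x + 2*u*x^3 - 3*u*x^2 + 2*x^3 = (u - 2*x)*(u - x)*(u*x + x)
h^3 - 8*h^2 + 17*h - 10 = (h - 5)*(h - 2)*(h - 1)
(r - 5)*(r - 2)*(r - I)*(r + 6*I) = r^4 - 7*r^3 + 5*I*r^3 + 16*r^2 - 35*I*r^2 - 42*r + 50*I*r + 60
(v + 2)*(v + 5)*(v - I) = v^3 + 7*v^2 - I*v^2 + 10*v - 7*I*v - 10*I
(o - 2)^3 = o^3 - 6*o^2 + 12*o - 8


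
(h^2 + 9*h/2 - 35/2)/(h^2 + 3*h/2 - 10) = (h + 7)/(h + 4)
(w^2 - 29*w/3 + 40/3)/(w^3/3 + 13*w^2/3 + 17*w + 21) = (3*w^2 - 29*w + 40)/(w^3 + 13*w^2 + 51*w + 63)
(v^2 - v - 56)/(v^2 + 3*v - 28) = (v - 8)/(v - 4)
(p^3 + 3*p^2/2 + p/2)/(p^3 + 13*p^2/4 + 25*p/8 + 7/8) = 4*p/(4*p + 7)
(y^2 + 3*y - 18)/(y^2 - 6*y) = (y^2 + 3*y - 18)/(y*(y - 6))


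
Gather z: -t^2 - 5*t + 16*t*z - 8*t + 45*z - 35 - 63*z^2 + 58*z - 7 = -t^2 - 13*t - 63*z^2 + z*(16*t + 103) - 42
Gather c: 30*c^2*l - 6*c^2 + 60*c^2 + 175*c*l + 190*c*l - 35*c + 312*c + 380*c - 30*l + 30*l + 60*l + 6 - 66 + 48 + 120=c^2*(30*l + 54) + c*(365*l + 657) + 60*l + 108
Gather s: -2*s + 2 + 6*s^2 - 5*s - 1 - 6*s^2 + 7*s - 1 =0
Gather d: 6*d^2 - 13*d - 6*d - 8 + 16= 6*d^2 - 19*d + 8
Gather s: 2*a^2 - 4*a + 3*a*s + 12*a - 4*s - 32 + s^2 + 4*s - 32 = 2*a^2 + 3*a*s + 8*a + s^2 - 64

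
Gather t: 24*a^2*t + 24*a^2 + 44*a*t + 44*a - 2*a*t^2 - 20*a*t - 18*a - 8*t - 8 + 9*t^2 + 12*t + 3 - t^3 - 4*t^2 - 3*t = 24*a^2 + 26*a - t^3 + t^2*(5 - 2*a) + t*(24*a^2 + 24*a + 1) - 5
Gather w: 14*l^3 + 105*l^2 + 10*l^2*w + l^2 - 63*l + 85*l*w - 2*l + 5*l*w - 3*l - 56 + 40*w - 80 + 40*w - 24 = 14*l^3 + 106*l^2 - 68*l + w*(10*l^2 + 90*l + 80) - 160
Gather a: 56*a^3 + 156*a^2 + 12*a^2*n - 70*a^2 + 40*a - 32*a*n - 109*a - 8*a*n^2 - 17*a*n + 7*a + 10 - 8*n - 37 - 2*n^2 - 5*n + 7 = 56*a^3 + a^2*(12*n + 86) + a*(-8*n^2 - 49*n - 62) - 2*n^2 - 13*n - 20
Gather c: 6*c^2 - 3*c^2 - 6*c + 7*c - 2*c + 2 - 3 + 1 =3*c^2 - c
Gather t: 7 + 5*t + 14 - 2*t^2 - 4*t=-2*t^2 + t + 21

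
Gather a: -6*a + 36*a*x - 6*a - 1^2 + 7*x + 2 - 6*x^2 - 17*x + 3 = a*(36*x - 12) - 6*x^2 - 10*x + 4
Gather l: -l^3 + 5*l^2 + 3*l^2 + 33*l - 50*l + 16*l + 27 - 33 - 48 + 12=-l^3 + 8*l^2 - l - 42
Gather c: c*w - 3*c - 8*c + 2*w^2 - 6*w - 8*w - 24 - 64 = c*(w - 11) + 2*w^2 - 14*w - 88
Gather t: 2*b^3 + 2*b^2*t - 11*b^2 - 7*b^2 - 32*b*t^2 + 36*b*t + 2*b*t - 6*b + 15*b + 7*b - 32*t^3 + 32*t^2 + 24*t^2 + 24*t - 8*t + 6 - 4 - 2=2*b^3 - 18*b^2 + 16*b - 32*t^3 + t^2*(56 - 32*b) + t*(2*b^2 + 38*b + 16)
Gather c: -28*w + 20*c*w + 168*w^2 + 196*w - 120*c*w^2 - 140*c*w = c*(-120*w^2 - 120*w) + 168*w^2 + 168*w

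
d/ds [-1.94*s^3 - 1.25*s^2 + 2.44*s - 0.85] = -5.82*s^2 - 2.5*s + 2.44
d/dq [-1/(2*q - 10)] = 1/(2*(q - 5)^2)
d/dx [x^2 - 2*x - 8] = 2*x - 2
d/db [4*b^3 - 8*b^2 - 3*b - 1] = 12*b^2 - 16*b - 3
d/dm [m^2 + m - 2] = 2*m + 1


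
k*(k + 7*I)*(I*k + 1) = I*k^3 - 6*k^2 + 7*I*k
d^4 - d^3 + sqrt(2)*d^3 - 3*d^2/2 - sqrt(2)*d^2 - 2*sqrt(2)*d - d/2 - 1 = (d - 2)*(d + 1)*(d + sqrt(2)/2)^2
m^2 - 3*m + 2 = (m - 2)*(m - 1)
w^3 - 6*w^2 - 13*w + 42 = (w - 7)*(w - 2)*(w + 3)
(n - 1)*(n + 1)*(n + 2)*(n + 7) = n^4 + 9*n^3 + 13*n^2 - 9*n - 14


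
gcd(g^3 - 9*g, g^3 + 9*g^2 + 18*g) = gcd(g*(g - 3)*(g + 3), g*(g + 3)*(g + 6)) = g^2 + 3*g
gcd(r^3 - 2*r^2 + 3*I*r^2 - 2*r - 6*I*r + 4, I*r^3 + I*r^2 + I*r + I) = r + I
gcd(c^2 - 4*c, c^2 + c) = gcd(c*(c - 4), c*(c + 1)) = c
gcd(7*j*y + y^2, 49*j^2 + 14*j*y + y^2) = 7*j + y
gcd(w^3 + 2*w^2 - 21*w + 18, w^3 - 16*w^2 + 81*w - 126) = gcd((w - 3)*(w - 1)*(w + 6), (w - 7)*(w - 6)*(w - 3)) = w - 3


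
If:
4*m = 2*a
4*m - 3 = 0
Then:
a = 3/2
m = 3/4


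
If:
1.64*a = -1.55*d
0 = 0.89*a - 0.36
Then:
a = 0.40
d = -0.43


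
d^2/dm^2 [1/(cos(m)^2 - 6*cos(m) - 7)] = (8*sin(m)^4 - 132*sin(m)^2 - 39*cos(m) - 9*cos(3*m) - 48)/(2*(sin(m)^2 + 6*cos(m) + 6)^3)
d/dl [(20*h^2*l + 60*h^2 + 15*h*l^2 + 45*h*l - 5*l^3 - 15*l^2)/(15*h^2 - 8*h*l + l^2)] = 5*(60*h^4 + 90*h^3*l + 231*h^3 - 73*h^2*l^2 - 114*h^2*l + 16*h*l^3 + 15*h*l^2 - l^4)/(225*h^4 - 240*h^3*l + 94*h^2*l^2 - 16*h*l^3 + l^4)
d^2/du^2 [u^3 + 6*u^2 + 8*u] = 6*u + 12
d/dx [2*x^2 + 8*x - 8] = 4*x + 8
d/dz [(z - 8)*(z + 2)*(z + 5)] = 3*z^2 - 2*z - 46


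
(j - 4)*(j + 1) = j^2 - 3*j - 4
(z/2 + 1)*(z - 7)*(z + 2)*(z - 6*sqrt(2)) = z^4/2 - 3*sqrt(2)*z^3 - 3*z^3/2 - 12*z^2 + 9*sqrt(2)*z^2 - 14*z + 72*sqrt(2)*z + 84*sqrt(2)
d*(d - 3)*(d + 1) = d^3 - 2*d^2 - 3*d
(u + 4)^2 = u^2 + 8*u + 16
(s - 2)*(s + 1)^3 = s^4 + s^3 - 3*s^2 - 5*s - 2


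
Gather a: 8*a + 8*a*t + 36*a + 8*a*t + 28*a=a*(16*t + 72)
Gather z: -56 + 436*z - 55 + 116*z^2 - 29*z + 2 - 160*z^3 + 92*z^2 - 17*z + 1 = -160*z^3 + 208*z^2 + 390*z - 108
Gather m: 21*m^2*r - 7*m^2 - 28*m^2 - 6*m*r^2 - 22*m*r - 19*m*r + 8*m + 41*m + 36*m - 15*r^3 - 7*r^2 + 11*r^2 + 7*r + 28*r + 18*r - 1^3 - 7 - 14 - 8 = m^2*(21*r - 35) + m*(-6*r^2 - 41*r + 85) - 15*r^3 + 4*r^2 + 53*r - 30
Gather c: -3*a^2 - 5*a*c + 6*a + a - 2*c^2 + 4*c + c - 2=-3*a^2 + 7*a - 2*c^2 + c*(5 - 5*a) - 2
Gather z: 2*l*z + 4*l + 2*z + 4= 4*l + z*(2*l + 2) + 4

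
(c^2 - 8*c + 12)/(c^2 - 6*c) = (c - 2)/c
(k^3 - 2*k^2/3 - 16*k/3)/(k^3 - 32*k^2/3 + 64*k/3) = (k + 2)/(k - 8)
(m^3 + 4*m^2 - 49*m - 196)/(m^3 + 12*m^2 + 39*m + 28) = (m - 7)/(m + 1)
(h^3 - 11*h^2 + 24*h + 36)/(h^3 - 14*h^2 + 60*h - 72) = (h + 1)/(h - 2)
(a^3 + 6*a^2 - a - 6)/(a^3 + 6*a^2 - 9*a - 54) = (a^2 - 1)/(a^2 - 9)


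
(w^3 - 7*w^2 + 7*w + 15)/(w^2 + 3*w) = (w^3 - 7*w^2 + 7*w + 15)/(w*(w + 3))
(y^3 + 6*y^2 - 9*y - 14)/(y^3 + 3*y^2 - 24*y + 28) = (y + 1)/(y - 2)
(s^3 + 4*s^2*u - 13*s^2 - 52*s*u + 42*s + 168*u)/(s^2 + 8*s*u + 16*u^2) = (s^2 - 13*s + 42)/(s + 4*u)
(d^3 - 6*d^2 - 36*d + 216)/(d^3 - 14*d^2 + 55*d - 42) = (d^2 - 36)/(d^2 - 8*d + 7)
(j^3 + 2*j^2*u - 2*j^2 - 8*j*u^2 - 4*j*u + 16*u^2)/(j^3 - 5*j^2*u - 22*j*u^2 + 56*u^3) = (2 - j)/(-j + 7*u)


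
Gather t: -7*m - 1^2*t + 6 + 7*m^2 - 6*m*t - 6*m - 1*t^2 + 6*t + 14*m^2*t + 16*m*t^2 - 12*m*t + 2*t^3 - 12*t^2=7*m^2 - 13*m + 2*t^3 + t^2*(16*m - 13) + t*(14*m^2 - 18*m + 5) + 6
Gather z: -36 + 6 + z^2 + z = z^2 + z - 30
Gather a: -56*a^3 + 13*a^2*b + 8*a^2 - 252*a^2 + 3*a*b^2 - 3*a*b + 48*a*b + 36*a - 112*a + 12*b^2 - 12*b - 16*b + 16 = -56*a^3 + a^2*(13*b - 244) + a*(3*b^2 + 45*b - 76) + 12*b^2 - 28*b + 16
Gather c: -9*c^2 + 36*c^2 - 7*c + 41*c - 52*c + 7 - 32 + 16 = 27*c^2 - 18*c - 9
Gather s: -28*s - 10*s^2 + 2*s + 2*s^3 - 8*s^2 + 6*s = 2*s^3 - 18*s^2 - 20*s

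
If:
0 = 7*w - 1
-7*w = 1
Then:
No Solution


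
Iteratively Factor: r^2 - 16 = (r - 4)*(r + 4)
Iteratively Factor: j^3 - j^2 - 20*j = (j)*(j^2 - j - 20) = j*(j - 5)*(j + 4)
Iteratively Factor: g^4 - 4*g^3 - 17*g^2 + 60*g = (g)*(g^3 - 4*g^2 - 17*g + 60) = g*(g + 4)*(g^2 - 8*g + 15) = g*(g - 5)*(g + 4)*(g - 3)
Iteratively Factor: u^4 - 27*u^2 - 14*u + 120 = (u - 2)*(u^3 + 2*u^2 - 23*u - 60) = (u - 2)*(u + 4)*(u^2 - 2*u - 15) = (u - 5)*(u - 2)*(u + 4)*(u + 3)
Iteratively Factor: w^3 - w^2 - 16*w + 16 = (w + 4)*(w^2 - 5*w + 4) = (w - 4)*(w + 4)*(w - 1)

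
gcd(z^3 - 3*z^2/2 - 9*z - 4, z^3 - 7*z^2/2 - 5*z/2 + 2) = z - 4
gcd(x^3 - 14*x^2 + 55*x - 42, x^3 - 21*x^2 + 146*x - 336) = x^2 - 13*x + 42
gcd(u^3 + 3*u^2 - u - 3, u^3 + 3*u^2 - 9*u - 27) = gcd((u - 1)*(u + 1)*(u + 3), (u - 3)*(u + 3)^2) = u + 3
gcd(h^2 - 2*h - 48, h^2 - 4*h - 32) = h - 8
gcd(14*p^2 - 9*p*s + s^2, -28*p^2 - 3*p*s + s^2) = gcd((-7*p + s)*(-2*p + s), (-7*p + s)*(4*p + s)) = 7*p - s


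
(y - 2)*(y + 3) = y^2 + y - 6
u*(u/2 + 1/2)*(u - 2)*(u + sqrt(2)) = u^4/2 - u^3/2 + sqrt(2)*u^3/2 - u^2 - sqrt(2)*u^2/2 - sqrt(2)*u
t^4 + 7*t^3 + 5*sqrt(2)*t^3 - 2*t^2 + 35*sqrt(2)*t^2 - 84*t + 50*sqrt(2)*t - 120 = (t + 2)*(t + 5)*(t - sqrt(2))*(t + 6*sqrt(2))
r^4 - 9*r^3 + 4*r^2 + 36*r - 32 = (r - 8)*(r - 2)*(r - 1)*(r + 2)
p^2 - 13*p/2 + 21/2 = (p - 7/2)*(p - 3)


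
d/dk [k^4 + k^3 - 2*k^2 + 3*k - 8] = 4*k^3 + 3*k^2 - 4*k + 3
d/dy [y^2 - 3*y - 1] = 2*y - 3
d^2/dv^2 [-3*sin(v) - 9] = 3*sin(v)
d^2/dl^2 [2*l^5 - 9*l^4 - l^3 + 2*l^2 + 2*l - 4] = 40*l^3 - 108*l^2 - 6*l + 4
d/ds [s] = 1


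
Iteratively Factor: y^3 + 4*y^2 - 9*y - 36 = (y - 3)*(y^2 + 7*y + 12) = (y - 3)*(y + 3)*(y + 4)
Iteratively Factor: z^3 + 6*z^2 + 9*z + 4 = (z + 4)*(z^2 + 2*z + 1) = (z + 1)*(z + 4)*(z + 1)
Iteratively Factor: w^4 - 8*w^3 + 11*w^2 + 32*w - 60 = (w - 5)*(w^3 - 3*w^2 - 4*w + 12) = (w - 5)*(w + 2)*(w^2 - 5*w + 6) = (w - 5)*(w - 3)*(w + 2)*(w - 2)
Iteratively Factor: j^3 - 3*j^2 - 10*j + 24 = (j - 2)*(j^2 - j - 12) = (j - 2)*(j + 3)*(j - 4)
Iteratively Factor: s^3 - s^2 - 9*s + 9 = (s + 3)*(s^2 - 4*s + 3) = (s - 3)*(s + 3)*(s - 1)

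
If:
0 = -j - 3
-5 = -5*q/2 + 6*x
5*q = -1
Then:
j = -3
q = -1/5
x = -11/12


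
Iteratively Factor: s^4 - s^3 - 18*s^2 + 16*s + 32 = (s - 4)*(s^3 + 3*s^2 - 6*s - 8) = (s - 4)*(s + 4)*(s^2 - s - 2) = (s - 4)*(s + 1)*(s + 4)*(s - 2)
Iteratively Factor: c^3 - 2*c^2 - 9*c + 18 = (c + 3)*(c^2 - 5*c + 6) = (c - 2)*(c + 3)*(c - 3)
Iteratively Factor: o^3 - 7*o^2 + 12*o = (o)*(o^2 - 7*o + 12) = o*(o - 4)*(o - 3)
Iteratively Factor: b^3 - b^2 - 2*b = (b - 2)*(b^2 + b) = (b - 2)*(b + 1)*(b)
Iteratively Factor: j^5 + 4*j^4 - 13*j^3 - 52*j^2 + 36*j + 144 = (j + 3)*(j^4 + j^3 - 16*j^2 - 4*j + 48) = (j + 2)*(j + 3)*(j^3 - j^2 - 14*j + 24) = (j - 2)*(j + 2)*(j + 3)*(j^2 + j - 12) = (j - 2)*(j + 2)*(j + 3)*(j + 4)*(j - 3)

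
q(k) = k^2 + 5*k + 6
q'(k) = 2*k + 5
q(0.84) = 10.91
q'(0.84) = 6.68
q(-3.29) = 0.37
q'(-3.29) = -1.58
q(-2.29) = -0.21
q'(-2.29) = 0.42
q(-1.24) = 1.34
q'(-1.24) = 2.52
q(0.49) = 8.69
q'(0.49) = 5.98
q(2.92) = 29.13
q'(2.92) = 10.84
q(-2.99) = -0.01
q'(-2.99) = -0.98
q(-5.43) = 8.33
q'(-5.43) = -5.86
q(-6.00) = 12.00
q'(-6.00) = -7.00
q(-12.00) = 90.00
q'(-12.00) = -19.00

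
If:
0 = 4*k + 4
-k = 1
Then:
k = -1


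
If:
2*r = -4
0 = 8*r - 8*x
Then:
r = -2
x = -2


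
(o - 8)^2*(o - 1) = o^3 - 17*o^2 + 80*o - 64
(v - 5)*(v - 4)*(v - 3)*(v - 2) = v^4 - 14*v^3 + 71*v^2 - 154*v + 120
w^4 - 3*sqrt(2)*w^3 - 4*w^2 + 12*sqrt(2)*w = w*(w - 2)*(w + 2)*(w - 3*sqrt(2))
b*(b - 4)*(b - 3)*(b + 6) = b^4 - b^3 - 30*b^2 + 72*b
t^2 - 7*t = t*(t - 7)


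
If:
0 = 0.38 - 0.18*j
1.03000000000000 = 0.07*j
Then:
No Solution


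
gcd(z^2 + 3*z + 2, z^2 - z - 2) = z + 1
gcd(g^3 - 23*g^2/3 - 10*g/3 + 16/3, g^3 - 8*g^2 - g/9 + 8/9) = g - 8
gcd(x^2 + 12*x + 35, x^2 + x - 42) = x + 7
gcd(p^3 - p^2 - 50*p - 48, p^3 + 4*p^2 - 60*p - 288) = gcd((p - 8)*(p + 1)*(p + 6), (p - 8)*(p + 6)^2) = p^2 - 2*p - 48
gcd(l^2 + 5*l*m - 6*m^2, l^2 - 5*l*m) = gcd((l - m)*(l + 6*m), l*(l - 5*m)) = 1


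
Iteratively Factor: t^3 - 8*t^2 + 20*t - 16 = (t - 2)*(t^2 - 6*t + 8) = (t - 4)*(t - 2)*(t - 2)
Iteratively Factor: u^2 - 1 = (u - 1)*(u + 1)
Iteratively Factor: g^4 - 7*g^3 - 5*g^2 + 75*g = (g - 5)*(g^3 - 2*g^2 - 15*g) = g*(g - 5)*(g^2 - 2*g - 15) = g*(g - 5)*(g + 3)*(g - 5)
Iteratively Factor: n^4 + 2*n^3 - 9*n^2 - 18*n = (n)*(n^3 + 2*n^2 - 9*n - 18) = n*(n - 3)*(n^2 + 5*n + 6) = n*(n - 3)*(n + 3)*(n + 2)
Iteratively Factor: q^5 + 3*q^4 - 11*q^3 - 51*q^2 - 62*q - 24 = (q + 1)*(q^4 + 2*q^3 - 13*q^2 - 38*q - 24) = (q + 1)*(q + 2)*(q^3 - 13*q - 12) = (q - 4)*(q + 1)*(q + 2)*(q^2 + 4*q + 3) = (q - 4)*(q + 1)*(q + 2)*(q + 3)*(q + 1)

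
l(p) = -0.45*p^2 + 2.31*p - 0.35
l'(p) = 2.31 - 0.9*p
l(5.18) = -0.46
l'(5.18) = -2.35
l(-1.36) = -4.32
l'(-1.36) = 3.53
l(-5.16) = -24.25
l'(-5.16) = 6.95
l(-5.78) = -28.74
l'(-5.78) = 7.51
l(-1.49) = -4.79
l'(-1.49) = 3.65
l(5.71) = -1.83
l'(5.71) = -2.83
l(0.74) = 1.11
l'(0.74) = 1.64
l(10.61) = -26.50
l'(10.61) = -7.24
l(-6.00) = -30.41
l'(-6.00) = 7.71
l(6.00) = -2.69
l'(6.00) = -3.09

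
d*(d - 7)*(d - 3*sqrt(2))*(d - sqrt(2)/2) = d^4 - 7*d^3 - 7*sqrt(2)*d^3/2 + 3*d^2 + 49*sqrt(2)*d^2/2 - 21*d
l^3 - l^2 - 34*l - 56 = (l - 7)*(l + 2)*(l + 4)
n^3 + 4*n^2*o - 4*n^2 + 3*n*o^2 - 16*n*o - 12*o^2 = (n - 4)*(n + o)*(n + 3*o)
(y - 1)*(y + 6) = y^2 + 5*y - 6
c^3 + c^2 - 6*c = c*(c - 2)*(c + 3)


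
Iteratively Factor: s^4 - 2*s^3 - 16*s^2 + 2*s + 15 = (s + 3)*(s^3 - 5*s^2 - s + 5) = (s - 1)*(s + 3)*(s^2 - 4*s - 5) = (s - 1)*(s + 1)*(s + 3)*(s - 5)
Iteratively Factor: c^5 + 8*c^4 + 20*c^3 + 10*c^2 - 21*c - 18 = (c - 1)*(c^4 + 9*c^3 + 29*c^2 + 39*c + 18) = (c - 1)*(c + 1)*(c^3 + 8*c^2 + 21*c + 18) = (c - 1)*(c + 1)*(c + 2)*(c^2 + 6*c + 9) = (c - 1)*(c + 1)*(c + 2)*(c + 3)*(c + 3)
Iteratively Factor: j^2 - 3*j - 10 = (j - 5)*(j + 2)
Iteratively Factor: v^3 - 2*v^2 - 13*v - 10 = (v + 2)*(v^2 - 4*v - 5) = (v + 1)*(v + 2)*(v - 5)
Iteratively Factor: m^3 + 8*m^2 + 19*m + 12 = (m + 1)*(m^2 + 7*m + 12) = (m + 1)*(m + 4)*(m + 3)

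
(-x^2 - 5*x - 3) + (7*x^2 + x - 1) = 6*x^2 - 4*x - 4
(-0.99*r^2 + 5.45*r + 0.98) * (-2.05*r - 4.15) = 2.0295*r^3 - 7.064*r^2 - 24.6265*r - 4.067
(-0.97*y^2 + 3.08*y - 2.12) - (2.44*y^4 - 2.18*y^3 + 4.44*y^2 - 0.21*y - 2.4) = -2.44*y^4 + 2.18*y^3 - 5.41*y^2 + 3.29*y + 0.28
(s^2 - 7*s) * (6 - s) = -s^3 + 13*s^2 - 42*s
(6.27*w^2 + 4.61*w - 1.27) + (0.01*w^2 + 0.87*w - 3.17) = 6.28*w^2 + 5.48*w - 4.44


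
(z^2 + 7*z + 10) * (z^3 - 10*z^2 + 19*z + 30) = z^5 - 3*z^4 - 41*z^3 + 63*z^2 + 400*z + 300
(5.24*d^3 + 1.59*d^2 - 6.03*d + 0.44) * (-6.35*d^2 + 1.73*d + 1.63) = -33.274*d^5 - 1.0313*d^4 + 49.5824*d^3 - 10.6342*d^2 - 9.0677*d + 0.7172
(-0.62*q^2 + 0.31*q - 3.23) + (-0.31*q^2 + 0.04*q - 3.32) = -0.93*q^2 + 0.35*q - 6.55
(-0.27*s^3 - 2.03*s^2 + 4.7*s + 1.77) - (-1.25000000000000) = -0.27*s^3 - 2.03*s^2 + 4.7*s + 3.02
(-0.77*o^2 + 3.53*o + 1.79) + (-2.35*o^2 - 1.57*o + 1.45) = -3.12*o^2 + 1.96*o + 3.24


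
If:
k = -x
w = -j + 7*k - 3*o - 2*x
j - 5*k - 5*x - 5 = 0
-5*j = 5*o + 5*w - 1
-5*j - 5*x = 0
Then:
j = 5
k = 5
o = 112/5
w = -136/5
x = -5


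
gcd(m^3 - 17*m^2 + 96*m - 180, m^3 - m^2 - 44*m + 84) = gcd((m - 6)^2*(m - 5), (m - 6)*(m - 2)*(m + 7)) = m - 6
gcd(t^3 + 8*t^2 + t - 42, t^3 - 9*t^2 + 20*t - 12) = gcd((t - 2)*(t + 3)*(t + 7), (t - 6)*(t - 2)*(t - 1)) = t - 2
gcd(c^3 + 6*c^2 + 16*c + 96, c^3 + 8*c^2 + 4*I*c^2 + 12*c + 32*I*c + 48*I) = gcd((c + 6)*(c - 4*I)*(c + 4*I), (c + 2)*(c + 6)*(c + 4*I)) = c^2 + c*(6 + 4*I) + 24*I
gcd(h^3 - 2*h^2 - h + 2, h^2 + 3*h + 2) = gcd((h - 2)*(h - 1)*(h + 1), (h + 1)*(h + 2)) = h + 1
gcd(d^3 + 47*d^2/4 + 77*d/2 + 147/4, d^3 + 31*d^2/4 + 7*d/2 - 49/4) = d^2 + 35*d/4 + 49/4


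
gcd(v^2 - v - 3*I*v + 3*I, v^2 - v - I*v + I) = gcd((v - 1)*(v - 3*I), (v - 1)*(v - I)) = v - 1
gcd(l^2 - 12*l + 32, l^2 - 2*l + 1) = 1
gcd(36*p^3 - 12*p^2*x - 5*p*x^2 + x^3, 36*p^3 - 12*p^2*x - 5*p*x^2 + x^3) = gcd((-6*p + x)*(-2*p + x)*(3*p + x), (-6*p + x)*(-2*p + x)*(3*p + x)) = 36*p^3 - 12*p^2*x - 5*p*x^2 + x^3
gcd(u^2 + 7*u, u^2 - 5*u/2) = u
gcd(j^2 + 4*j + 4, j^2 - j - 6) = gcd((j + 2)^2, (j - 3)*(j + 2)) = j + 2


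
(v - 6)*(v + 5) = v^2 - v - 30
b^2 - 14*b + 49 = (b - 7)^2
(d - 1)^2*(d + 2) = d^3 - 3*d + 2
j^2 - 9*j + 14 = (j - 7)*(j - 2)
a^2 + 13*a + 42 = (a + 6)*(a + 7)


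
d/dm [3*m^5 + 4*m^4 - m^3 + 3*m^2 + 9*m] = 15*m^4 + 16*m^3 - 3*m^2 + 6*m + 9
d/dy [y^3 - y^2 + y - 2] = 3*y^2 - 2*y + 1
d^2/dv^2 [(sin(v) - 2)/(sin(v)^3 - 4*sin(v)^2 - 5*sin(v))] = 2*(-2*sin(v)^3 + 17*sin(v)^2 - 76*sin(v) + 116 + 29/sin(v) - 70/sin(v)^2 - 50/sin(v)^3)/((sin(v) - 5)^3*(sin(v) + 1)^2)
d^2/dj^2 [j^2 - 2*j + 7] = 2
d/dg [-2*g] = -2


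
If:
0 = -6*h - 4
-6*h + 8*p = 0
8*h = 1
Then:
No Solution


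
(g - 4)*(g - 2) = g^2 - 6*g + 8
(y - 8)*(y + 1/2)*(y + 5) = y^3 - 5*y^2/2 - 83*y/2 - 20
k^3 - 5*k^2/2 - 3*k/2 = k*(k - 3)*(k + 1/2)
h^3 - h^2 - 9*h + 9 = (h - 3)*(h - 1)*(h + 3)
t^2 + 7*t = t*(t + 7)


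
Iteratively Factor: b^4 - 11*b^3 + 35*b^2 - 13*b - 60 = (b - 5)*(b^3 - 6*b^2 + 5*b + 12) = (b - 5)*(b + 1)*(b^2 - 7*b + 12) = (b - 5)*(b - 4)*(b + 1)*(b - 3)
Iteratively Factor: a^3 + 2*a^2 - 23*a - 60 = (a + 4)*(a^2 - 2*a - 15) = (a - 5)*(a + 4)*(a + 3)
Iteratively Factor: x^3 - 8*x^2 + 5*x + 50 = (x - 5)*(x^2 - 3*x - 10) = (x - 5)*(x + 2)*(x - 5)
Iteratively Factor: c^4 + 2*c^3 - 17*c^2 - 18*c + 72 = (c + 3)*(c^3 - c^2 - 14*c + 24) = (c - 2)*(c + 3)*(c^2 + c - 12) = (c - 2)*(c + 3)*(c + 4)*(c - 3)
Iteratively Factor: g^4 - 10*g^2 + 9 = (g + 3)*(g^3 - 3*g^2 - g + 3) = (g + 1)*(g + 3)*(g^2 - 4*g + 3) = (g - 1)*(g + 1)*(g + 3)*(g - 3)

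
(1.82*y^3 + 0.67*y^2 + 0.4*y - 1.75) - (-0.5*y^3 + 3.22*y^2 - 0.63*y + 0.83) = 2.32*y^3 - 2.55*y^2 + 1.03*y - 2.58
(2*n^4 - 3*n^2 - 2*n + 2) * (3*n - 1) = 6*n^5 - 2*n^4 - 9*n^3 - 3*n^2 + 8*n - 2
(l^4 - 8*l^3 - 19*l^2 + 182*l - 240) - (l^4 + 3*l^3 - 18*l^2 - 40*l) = -11*l^3 - l^2 + 222*l - 240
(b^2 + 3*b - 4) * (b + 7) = b^3 + 10*b^2 + 17*b - 28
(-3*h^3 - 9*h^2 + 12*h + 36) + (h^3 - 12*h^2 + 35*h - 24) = -2*h^3 - 21*h^2 + 47*h + 12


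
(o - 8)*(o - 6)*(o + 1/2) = o^3 - 27*o^2/2 + 41*o + 24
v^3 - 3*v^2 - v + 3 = (v - 3)*(v - 1)*(v + 1)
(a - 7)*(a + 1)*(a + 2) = a^3 - 4*a^2 - 19*a - 14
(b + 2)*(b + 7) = b^2 + 9*b + 14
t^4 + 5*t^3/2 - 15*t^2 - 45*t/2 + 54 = (t - 3)*(t - 3/2)*(t + 3)*(t + 4)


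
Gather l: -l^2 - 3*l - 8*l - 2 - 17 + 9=-l^2 - 11*l - 10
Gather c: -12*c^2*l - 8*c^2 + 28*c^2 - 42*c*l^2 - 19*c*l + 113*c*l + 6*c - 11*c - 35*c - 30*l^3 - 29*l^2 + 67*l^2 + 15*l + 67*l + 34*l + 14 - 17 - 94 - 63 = c^2*(20 - 12*l) + c*(-42*l^2 + 94*l - 40) - 30*l^3 + 38*l^2 + 116*l - 160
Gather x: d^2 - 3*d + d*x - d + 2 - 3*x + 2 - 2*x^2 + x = d^2 - 4*d - 2*x^2 + x*(d - 2) + 4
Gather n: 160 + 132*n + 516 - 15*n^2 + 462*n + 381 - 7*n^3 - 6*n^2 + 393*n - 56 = -7*n^3 - 21*n^2 + 987*n + 1001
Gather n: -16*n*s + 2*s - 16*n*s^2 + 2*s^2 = n*(-16*s^2 - 16*s) + 2*s^2 + 2*s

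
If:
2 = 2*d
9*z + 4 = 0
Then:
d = 1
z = -4/9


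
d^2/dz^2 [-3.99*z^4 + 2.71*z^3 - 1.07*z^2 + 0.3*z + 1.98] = -47.88*z^2 + 16.26*z - 2.14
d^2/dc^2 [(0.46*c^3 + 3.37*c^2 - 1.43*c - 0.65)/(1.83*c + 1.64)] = (3.080988*c^3 + 8.283312*c^2 + 7.423296*c + 22.357766)/(6.128487*c^3 + 16.476588*c^2 + 14.765904*c + 4.410944)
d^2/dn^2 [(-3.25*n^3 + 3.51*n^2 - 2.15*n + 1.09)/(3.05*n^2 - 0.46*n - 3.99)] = (-5.6843418860808e-14*n^5 - 110.62884*n^3 + 281.33772*n^2 - 476.60412*n + 146.64212)/(28.372625*n^6 - 12.83745*n^5 - 109.414785*n^4 + 33.490484*n^3 + 143.136063*n^2 - 21.969738*n - 63.521199)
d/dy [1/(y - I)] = -1/(y - I)^2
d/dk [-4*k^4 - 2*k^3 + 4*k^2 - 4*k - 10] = -16*k^3 - 6*k^2 + 8*k - 4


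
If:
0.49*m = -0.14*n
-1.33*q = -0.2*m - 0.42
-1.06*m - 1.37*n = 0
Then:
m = 0.00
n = 0.00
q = 0.32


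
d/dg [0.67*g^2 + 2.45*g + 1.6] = 1.34*g + 2.45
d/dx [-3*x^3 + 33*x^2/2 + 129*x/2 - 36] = -9*x^2 + 33*x + 129/2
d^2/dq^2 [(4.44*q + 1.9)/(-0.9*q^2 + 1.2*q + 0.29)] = ((1.8*q - 1.2)*(3.6*q - 2.4)*(4.44*q + 1.9) + (23.976*q - 7.236)*(-0.9*q^2 + 1.2*q + 0.29))/(-0.9*q^2 + 1.2*q + 0.29)^3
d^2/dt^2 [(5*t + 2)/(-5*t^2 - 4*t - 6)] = 2*(5*t + 2)*(75*t^2 + 60*t - 4*(5*t + 2)^2 + 90)/(5*t^2 + 4*t + 6)^3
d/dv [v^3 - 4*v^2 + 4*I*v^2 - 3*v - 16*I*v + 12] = 3*v^2 + 8*v*(-1 + I) - 3 - 16*I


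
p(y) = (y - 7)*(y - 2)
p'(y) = 2*y - 9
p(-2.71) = 45.73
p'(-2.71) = -14.42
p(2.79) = -3.33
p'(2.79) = -3.42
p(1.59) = 2.22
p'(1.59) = -5.82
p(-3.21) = 53.19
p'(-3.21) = -15.42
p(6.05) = -3.85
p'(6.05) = 3.10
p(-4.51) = 74.93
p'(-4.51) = -18.02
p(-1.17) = 25.90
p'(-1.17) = -11.34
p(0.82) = 7.29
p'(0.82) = -7.36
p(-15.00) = 374.00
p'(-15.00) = -39.00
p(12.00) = 50.00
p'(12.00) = 15.00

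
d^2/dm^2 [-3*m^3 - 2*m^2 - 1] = -18*m - 4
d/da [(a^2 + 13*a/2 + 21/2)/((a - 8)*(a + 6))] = (-17*a^2 - 234*a - 582)/(2*(a^4 - 4*a^3 - 92*a^2 + 192*a + 2304))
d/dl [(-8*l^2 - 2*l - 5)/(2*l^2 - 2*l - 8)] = (10*l^2 + 74*l + 3)/(2*(l^4 - 2*l^3 - 7*l^2 + 8*l + 16))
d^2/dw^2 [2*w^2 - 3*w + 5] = 4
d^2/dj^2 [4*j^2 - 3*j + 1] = 8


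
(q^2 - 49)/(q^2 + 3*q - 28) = (q - 7)/(q - 4)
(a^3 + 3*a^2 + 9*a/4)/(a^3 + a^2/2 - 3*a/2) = (a + 3/2)/(a - 1)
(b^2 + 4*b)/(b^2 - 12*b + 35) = b*(b + 4)/(b^2 - 12*b + 35)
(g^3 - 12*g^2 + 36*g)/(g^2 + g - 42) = g*(g - 6)/(g + 7)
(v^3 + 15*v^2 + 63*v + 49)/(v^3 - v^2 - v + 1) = (v^2 + 14*v + 49)/(v^2 - 2*v + 1)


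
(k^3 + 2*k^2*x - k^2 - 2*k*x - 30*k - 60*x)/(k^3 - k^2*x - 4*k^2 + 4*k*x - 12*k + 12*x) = (-k^2 - 2*k*x - 5*k - 10*x)/(-k^2 + k*x - 2*k + 2*x)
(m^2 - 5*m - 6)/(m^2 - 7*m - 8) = (m - 6)/(m - 8)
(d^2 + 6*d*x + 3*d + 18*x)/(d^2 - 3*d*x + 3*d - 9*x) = (-d - 6*x)/(-d + 3*x)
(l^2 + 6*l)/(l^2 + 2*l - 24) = l/(l - 4)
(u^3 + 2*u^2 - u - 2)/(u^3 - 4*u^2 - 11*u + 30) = (u^3 + 2*u^2 - u - 2)/(u^3 - 4*u^2 - 11*u + 30)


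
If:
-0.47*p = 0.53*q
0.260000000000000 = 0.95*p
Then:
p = 0.27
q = -0.24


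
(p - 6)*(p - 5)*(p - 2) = p^3 - 13*p^2 + 52*p - 60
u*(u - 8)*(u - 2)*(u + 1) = u^4 - 9*u^3 + 6*u^2 + 16*u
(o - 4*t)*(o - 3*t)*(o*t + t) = o^3*t - 7*o^2*t^2 + o^2*t + 12*o*t^3 - 7*o*t^2 + 12*t^3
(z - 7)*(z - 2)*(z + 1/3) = z^3 - 26*z^2/3 + 11*z + 14/3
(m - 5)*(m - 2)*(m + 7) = m^3 - 39*m + 70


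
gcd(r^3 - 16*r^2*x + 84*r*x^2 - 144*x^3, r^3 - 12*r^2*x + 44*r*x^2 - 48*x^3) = r^2 - 10*r*x + 24*x^2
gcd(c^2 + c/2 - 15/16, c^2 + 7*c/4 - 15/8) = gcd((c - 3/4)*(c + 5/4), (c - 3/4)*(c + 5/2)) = c - 3/4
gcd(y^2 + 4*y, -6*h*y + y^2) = y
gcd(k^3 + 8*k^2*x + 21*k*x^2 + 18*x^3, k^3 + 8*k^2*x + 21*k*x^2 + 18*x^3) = k^3 + 8*k^2*x + 21*k*x^2 + 18*x^3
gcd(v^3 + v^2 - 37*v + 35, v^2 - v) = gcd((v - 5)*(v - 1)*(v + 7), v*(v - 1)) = v - 1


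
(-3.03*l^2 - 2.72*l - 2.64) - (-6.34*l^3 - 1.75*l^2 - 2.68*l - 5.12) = 6.34*l^3 - 1.28*l^2 - 0.04*l + 2.48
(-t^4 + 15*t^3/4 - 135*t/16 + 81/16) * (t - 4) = -t^5 + 31*t^4/4 - 15*t^3 - 135*t^2/16 + 621*t/16 - 81/4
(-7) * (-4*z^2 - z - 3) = 28*z^2 + 7*z + 21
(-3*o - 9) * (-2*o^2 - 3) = 6*o^3 + 18*o^2 + 9*o + 27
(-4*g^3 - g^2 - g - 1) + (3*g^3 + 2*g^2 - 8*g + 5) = -g^3 + g^2 - 9*g + 4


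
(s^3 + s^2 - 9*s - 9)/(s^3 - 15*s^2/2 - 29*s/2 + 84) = 2*(s^2 + 4*s + 3)/(2*s^2 - 9*s - 56)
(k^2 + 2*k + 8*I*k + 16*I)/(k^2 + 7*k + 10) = (k + 8*I)/(k + 5)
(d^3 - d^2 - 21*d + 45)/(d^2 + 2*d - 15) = d - 3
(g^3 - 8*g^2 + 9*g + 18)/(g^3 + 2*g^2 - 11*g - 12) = (g - 6)/(g + 4)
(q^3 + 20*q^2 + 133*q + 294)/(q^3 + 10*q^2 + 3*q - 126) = (q + 7)/(q - 3)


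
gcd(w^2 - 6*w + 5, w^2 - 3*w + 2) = w - 1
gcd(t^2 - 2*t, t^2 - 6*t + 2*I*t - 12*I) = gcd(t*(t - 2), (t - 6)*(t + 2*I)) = 1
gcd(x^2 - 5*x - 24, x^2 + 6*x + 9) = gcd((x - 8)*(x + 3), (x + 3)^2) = x + 3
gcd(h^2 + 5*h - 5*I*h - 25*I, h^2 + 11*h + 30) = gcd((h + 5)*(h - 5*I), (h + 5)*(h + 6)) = h + 5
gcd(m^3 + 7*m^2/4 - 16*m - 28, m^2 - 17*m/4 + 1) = m - 4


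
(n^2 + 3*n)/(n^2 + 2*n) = (n + 3)/(n + 2)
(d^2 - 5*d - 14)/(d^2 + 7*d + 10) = (d - 7)/(d + 5)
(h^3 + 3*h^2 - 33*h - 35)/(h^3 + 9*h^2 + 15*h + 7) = (h - 5)/(h + 1)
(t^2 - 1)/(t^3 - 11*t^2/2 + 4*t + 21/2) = 2*(t - 1)/(2*t^2 - 13*t + 21)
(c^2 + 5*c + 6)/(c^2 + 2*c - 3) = (c + 2)/(c - 1)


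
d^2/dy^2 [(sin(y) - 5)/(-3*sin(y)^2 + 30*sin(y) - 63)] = (sin(y)^5 - 10*sin(y)^4 + 22*sin(y)^3 + 160*sin(y)^2 - 783*sin(y) + 370)/(3*(sin(y)^2 - 10*sin(y) + 21)^3)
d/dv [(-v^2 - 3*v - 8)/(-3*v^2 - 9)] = (-v^2 - 10*v/3 + 3)/(v^4 + 6*v^2 + 9)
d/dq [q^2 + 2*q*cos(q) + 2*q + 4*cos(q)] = -2*q*sin(q) + 2*q - 4*sin(q) + 2*cos(q) + 2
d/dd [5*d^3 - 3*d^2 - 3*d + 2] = 15*d^2 - 6*d - 3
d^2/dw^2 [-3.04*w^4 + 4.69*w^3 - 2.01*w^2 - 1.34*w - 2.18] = -36.48*w^2 + 28.14*w - 4.02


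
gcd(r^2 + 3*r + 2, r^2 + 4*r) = 1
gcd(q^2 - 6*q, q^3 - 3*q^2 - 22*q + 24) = q - 6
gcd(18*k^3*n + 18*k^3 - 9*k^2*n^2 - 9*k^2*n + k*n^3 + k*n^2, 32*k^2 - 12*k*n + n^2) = 1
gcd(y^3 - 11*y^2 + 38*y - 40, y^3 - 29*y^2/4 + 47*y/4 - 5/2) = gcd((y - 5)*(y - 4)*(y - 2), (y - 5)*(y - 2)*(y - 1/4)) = y^2 - 7*y + 10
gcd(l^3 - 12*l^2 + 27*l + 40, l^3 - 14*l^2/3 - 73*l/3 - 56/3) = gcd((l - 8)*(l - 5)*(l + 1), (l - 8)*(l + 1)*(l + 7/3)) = l^2 - 7*l - 8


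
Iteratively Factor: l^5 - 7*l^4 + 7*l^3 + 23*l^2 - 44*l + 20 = (l - 1)*(l^4 - 6*l^3 + l^2 + 24*l - 20) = (l - 5)*(l - 1)*(l^3 - l^2 - 4*l + 4) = (l - 5)*(l - 1)*(l + 2)*(l^2 - 3*l + 2) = (l - 5)*(l - 1)^2*(l + 2)*(l - 2)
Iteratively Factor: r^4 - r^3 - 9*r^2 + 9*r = (r + 3)*(r^3 - 4*r^2 + 3*r) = (r - 1)*(r + 3)*(r^2 - 3*r) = r*(r - 1)*(r + 3)*(r - 3)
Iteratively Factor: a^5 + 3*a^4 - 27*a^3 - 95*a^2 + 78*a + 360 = (a - 5)*(a^4 + 8*a^3 + 13*a^2 - 30*a - 72) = (a - 5)*(a + 4)*(a^3 + 4*a^2 - 3*a - 18) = (a - 5)*(a + 3)*(a + 4)*(a^2 + a - 6) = (a - 5)*(a - 2)*(a + 3)*(a + 4)*(a + 3)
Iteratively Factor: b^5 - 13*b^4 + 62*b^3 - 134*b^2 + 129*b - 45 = (b - 1)*(b^4 - 12*b^3 + 50*b^2 - 84*b + 45) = (b - 5)*(b - 1)*(b^3 - 7*b^2 + 15*b - 9) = (b - 5)*(b - 1)^2*(b^2 - 6*b + 9) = (b - 5)*(b - 3)*(b - 1)^2*(b - 3)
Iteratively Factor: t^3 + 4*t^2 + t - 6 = (t - 1)*(t^2 + 5*t + 6) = (t - 1)*(t + 3)*(t + 2)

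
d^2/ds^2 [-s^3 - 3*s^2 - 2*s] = -6*s - 6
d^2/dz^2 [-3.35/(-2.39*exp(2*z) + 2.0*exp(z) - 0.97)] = ((6.7 - 32.026*exp(z))*(2.39*exp(2*z) - 2.0*exp(z) + 0.97) + 3.35*(4.78*exp(z) - 2.0)*(9.56*exp(z) - 4.0)*exp(z))*exp(z)/(2.39*exp(2*z) - 2.0*exp(z) + 0.97)^3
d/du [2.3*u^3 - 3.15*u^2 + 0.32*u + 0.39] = 6.9*u^2 - 6.3*u + 0.32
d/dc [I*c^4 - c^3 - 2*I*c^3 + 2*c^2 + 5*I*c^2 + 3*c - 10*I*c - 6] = 4*I*c^3 + c^2*(-3 - 6*I) + c*(4 + 10*I) + 3 - 10*I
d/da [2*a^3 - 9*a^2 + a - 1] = 6*a^2 - 18*a + 1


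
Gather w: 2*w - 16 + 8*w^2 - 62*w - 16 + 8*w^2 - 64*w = 16*w^2 - 124*w - 32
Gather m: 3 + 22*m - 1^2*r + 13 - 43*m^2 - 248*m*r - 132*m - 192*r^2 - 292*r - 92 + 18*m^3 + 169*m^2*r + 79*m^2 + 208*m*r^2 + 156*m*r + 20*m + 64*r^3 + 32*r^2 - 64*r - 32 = 18*m^3 + m^2*(169*r + 36) + m*(208*r^2 - 92*r - 90) + 64*r^3 - 160*r^2 - 357*r - 108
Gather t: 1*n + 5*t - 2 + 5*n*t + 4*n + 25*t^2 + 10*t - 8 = 5*n + 25*t^2 + t*(5*n + 15) - 10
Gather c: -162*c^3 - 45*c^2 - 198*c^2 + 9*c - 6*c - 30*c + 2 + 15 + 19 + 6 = -162*c^3 - 243*c^2 - 27*c + 42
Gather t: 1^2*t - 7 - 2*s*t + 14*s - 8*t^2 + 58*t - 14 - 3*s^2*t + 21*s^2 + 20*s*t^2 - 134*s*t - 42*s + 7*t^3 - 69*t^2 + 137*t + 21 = 21*s^2 - 28*s + 7*t^3 + t^2*(20*s - 77) + t*(-3*s^2 - 136*s + 196)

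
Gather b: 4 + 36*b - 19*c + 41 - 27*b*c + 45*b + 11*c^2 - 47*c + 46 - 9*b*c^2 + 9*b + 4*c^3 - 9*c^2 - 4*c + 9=b*(-9*c^2 - 27*c + 90) + 4*c^3 + 2*c^2 - 70*c + 100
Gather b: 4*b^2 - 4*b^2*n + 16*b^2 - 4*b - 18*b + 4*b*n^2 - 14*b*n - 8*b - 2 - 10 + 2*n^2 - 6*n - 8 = b^2*(20 - 4*n) + b*(4*n^2 - 14*n - 30) + 2*n^2 - 6*n - 20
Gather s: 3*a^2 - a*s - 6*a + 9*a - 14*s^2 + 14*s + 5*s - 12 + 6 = 3*a^2 + 3*a - 14*s^2 + s*(19 - a) - 6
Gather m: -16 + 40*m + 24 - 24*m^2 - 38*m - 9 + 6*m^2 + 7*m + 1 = -18*m^2 + 9*m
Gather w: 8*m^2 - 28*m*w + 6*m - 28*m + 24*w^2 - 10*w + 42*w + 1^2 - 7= 8*m^2 - 22*m + 24*w^2 + w*(32 - 28*m) - 6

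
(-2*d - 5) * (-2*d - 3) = 4*d^2 + 16*d + 15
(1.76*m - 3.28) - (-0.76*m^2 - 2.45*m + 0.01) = 0.76*m^2 + 4.21*m - 3.29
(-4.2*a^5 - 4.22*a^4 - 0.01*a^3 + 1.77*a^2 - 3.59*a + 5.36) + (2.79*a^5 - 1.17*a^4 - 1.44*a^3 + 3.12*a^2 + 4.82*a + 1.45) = -1.41*a^5 - 5.39*a^4 - 1.45*a^3 + 4.89*a^2 + 1.23*a + 6.81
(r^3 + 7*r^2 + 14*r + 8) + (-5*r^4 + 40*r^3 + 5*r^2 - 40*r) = -5*r^4 + 41*r^3 + 12*r^2 - 26*r + 8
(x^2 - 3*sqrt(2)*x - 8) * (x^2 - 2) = x^4 - 3*sqrt(2)*x^3 - 10*x^2 + 6*sqrt(2)*x + 16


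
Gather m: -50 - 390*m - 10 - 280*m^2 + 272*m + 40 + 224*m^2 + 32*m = -56*m^2 - 86*m - 20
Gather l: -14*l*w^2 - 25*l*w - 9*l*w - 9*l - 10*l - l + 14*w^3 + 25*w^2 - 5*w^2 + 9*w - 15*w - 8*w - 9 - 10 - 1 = l*(-14*w^2 - 34*w - 20) + 14*w^3 + 20*w^2 - 14*w - 20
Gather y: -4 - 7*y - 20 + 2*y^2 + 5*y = 2*y^2 - 2*y - 24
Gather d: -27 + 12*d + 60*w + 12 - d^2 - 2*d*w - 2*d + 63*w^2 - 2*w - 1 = -d^2 + d*(10 - 2*w) + 63*w^2 + 58*w - 16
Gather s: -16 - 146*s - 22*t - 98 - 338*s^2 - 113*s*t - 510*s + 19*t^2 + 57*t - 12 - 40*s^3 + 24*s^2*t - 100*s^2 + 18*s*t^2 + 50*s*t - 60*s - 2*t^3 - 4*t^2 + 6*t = -40*s^3 + s^2*(24*t - 438) + s*(18*t^2 - 63*t - 716) - 2*t^3 + 15*t^2 + 41*t - 126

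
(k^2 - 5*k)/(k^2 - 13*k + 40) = k/(k - 8)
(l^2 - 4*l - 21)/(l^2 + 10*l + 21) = (l - 7)/(l + 7)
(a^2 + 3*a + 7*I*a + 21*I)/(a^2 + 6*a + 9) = (a + 7*I)/(a + 3)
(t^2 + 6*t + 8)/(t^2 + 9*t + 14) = (t + 4)/(t + 7)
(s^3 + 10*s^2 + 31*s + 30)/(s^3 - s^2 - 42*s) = (s^3 + 10*s^2 + 31*s + 30)/(s*(s^2 - s - 42))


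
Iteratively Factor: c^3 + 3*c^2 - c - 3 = (c + 1)*(c^2 + 2*c - 3) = (c + 1)*(c + 3)*(c - 1)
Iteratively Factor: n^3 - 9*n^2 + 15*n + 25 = (n + 1)*(n^2 - 10*n + 25) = (n - 5)*(n + 1)*(n - 5)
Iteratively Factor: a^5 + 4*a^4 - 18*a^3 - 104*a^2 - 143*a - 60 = (a + 1)*(a^4 + 3*a^3 - 21*a^2 - 83*a - 60) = (a + 1)*(a + 4)*(a^3 - a^2 - 17*a - 15) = (a + 1)*(a + 3)*(a + 4)*(a^2 - 4*a - 5) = (a - 5)*(a + 1)*(a + 3)*(a + 4)*(a + 1)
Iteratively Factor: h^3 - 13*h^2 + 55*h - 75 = (h - 5)*(h^2 - 8*h + 15) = (h - 5)*(h - 3)*(h - 5)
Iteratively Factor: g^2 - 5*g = (g - 5)*(g)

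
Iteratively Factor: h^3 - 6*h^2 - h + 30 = (h - 5)*(h^2 - h - 6) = (h - 5)*(h - 3)*(h + 2)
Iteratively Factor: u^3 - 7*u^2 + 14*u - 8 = (u - 1)*(u^2 - 6*u + 8) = (u - 4)*(u - 1)*(u - 2)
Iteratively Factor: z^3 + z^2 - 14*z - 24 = (z + 3)*(z^2 - 2*z - 8) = (z + 2)*(z + 3)*(z - 4)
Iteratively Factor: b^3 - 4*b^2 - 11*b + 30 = (b - 2)*(b^2 - 2*b - 15) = (b - 5)*(b - 2)*(b + 3)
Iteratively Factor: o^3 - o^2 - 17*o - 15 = (o - 5)*(o^2 + 4*o + 3) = (o - 5)*(o + 3)*(o + 1)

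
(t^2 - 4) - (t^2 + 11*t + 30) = -11*t - 34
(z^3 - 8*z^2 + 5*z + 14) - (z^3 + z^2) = -9*z^2 + 5*z + 14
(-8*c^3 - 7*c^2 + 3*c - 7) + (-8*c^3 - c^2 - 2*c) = -16*c^3 - 8*c^2 + c - 7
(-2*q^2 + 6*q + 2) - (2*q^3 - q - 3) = -2*q^3 - 2*q^2 + 7*q + 5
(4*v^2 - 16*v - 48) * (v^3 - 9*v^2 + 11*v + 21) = 4*v^5 - 52*v^4 + 140*v^3 + 340*v^2 - 864*v - 1008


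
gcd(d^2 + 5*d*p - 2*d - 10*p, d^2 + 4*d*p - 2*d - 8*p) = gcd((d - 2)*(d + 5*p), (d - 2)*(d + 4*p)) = d - 2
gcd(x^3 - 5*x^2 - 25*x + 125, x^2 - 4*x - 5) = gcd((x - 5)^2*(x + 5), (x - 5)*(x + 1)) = x - 5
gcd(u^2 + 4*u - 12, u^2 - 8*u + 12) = u - 2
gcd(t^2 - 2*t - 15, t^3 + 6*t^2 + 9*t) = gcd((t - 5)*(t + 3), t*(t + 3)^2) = t + 3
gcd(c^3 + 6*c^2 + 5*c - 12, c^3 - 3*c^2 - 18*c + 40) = c + 4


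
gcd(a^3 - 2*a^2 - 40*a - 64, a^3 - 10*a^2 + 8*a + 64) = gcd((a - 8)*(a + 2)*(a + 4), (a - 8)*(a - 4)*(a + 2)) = a^2 - 6*a - 16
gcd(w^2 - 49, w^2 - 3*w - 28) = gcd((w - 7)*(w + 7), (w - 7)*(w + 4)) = w - 7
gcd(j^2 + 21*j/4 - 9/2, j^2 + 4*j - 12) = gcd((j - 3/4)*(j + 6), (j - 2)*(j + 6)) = j + 6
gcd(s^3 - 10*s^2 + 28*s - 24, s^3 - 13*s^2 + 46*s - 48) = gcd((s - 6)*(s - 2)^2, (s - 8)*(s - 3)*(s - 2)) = s - 2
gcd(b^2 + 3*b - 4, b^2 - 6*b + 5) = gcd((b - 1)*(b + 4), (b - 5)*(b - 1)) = b - 1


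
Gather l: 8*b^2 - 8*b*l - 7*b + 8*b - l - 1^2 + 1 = 8*b^2 + b + l*(-8*b - 1)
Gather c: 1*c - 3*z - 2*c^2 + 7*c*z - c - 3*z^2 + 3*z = -2*c^2 + 7*c*z - 3*z^2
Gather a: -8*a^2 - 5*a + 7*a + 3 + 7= -8*a^2 + 2*a + 10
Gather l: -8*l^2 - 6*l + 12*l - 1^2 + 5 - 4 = -8*l^2 + 6*l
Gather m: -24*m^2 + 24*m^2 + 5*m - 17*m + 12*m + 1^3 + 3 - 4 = 0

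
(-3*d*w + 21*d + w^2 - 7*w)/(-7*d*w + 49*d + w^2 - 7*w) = (-3*d + w)/(-7*d + w)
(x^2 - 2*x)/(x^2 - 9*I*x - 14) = x*(2 - x)/(-x^2 + 9*I*x + 14)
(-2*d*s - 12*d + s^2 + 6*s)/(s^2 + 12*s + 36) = (-2*d + s)/(s + 6)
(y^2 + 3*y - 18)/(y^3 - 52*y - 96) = (y - 3)/(y^2 - 6*y - 16)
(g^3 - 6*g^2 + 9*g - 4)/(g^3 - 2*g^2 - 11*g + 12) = (g - 1)/(g + 3)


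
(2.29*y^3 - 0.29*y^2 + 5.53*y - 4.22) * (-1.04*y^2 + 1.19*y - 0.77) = -2.3816*y^5 + 3.0267*y^4 - 7.8596*y^3 + 11.1928*y^2 - 9.2799*y + 3.2494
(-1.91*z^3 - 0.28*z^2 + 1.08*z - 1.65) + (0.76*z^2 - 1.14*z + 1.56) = -1.91*z^3 + 0.48*z^2 - 0.0599999999999998*z - 0.0899999999999999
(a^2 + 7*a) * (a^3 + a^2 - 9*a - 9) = a^5 + 8*a^4 - 2*a^3 - 72*a^2 - 63*a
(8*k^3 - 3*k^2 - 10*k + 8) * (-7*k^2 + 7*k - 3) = -56*k^5 + 77*k^4 + 25*k^3 - 117*k^2 + 86*k - 24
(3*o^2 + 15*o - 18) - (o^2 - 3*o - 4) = 2*o^2 + 18*o - 14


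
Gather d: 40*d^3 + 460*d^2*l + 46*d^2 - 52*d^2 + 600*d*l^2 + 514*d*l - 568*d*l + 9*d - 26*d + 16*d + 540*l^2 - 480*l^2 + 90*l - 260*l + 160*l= 40*d^3 + d^2*(460*l - 6) + d*(600*l^2 - 54*l - 1) + 60*l^2 - 10*l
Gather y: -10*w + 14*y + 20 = -10*w + 14*y + 20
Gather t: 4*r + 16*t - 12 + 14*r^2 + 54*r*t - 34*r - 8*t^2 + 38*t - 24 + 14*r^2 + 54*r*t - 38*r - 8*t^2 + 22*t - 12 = 28*r^2 - 68*r - 16*t^2 + t*(108*r + 76) - 48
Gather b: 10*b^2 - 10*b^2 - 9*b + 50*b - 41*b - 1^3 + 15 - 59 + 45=0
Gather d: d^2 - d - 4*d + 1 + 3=d^2 - 5*d + 4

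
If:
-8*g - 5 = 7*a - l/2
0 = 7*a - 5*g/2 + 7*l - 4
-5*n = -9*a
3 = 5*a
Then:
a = 3/5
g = -86/73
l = -164/365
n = 27/25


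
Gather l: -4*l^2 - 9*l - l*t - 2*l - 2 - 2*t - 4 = -4*l^2 + l*(-t - 11) - 2*t - 6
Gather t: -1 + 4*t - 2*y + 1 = 4*t - 2*y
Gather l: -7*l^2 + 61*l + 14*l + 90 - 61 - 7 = -7*l^2 + 75*l + 22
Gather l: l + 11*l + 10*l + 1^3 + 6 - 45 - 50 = 22*l - 88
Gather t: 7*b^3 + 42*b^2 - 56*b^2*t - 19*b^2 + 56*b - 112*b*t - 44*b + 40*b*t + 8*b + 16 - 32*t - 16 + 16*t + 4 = 7*b^3 + 23*b^2 + 20*b + t*(-56*b^2 - 72*b - 16) + 4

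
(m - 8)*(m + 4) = m^2 - 4*m - 32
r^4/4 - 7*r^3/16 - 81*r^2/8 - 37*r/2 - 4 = (r/4 + 1)*(r - 8)*(r + 1/4)*(r + 2)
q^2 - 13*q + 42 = (q - 7)*(q - 6)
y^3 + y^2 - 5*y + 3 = (y - 1)^2*(y + 3)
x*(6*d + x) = 6*d*x + x^2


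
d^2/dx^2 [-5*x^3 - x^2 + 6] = -30*x - 2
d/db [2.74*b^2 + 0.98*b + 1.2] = 5.48*b + 0.98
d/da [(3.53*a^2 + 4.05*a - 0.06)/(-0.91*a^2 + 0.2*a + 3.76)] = (4.3915*a^2 + 26.4364*a + 15.24)/(0.8281*a^4 - 0.364*a^3 - 6.8032*a^2 + 1.504*a + 14.1376)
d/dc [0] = 0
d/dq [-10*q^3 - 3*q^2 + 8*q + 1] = -30*q^2 - 6*q + 8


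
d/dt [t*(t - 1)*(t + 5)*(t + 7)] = 4*t^3 + 33*t^2 + 46*t - 35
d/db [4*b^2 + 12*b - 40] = 8*b + 12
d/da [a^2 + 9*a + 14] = 2*a + 9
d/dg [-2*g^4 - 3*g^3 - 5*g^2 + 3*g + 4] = -8*g^3 - 9*g^2 - 10*g + 3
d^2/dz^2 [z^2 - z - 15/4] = 2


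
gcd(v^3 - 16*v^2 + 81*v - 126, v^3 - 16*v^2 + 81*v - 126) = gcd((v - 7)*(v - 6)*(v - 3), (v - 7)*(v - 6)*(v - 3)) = v^3 - 16*v^2 + 81*v - 126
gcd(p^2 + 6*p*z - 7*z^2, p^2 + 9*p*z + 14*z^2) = p + 7*z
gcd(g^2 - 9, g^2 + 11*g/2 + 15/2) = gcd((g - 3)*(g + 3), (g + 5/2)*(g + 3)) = g + 3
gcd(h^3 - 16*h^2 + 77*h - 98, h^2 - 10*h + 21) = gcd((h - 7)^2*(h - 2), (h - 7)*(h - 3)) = h - 7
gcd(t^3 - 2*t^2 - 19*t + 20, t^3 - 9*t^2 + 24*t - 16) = t - 1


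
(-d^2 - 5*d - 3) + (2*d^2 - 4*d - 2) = d^2 - 9*d - 5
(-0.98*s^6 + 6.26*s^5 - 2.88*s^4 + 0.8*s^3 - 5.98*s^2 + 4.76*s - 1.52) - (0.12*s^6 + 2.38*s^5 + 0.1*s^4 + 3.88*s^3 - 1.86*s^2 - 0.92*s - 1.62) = -1.1*s^6 + 3.88*s^5 - 2.98*s^4 - 3.08*s^3 - 4.12*s^2 + 5.68*s + 0.1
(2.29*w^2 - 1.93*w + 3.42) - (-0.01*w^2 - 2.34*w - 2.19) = 2.3*w^2 + 0.41*w + 5.61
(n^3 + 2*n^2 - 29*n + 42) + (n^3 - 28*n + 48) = 2*n^3 + 2*n^2 - 57*n + 90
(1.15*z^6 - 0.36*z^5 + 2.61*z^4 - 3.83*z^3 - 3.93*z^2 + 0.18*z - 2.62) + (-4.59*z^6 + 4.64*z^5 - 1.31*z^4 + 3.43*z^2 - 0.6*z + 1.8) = -3.44*z^6 + 4.28*z^5 + 1.3*z^4 - 3.83*z^3 - 0.5*z^2 - 0.42*z - 0.82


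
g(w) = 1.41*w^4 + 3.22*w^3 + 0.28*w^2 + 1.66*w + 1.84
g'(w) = 5.64*w^3 + 9.66*w^2 + 0.56*w + 1.66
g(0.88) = 6.56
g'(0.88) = 13.48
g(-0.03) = 1.79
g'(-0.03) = 1.65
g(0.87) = 6.42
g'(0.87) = 13.17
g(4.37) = 797.38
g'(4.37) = 659.26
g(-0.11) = 1.66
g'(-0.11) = 1.71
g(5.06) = 1358.89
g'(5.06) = 982.51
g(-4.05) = 165.15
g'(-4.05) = -216.83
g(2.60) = 129.08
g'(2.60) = 167.55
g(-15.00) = 60553.69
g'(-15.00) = -16868.24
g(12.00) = 34864.00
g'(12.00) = 11145.34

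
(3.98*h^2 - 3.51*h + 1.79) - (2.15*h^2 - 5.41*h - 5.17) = 1.83*h^2 + 1.9*h + 6.96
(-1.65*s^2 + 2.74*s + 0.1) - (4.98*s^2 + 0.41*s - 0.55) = -6.63*s^2 + 2.33*s + 0.65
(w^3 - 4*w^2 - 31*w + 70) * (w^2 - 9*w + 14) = w^5 - 13*w^4 + 19*w^3 + 293*w^2 - 1064*w + 980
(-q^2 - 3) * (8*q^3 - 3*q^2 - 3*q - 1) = -8*q^5 + 3*q^4 - 21*q^3 + 10*q^2 + 9*q + 3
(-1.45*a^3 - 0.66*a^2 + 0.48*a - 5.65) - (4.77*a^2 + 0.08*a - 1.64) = -1.45*a^3 - 5.43*a^2 + 0.4*a - 4.01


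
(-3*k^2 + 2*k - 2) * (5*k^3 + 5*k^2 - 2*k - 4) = -15*k^5 - 5*k^4 + 6*k^3 - 2*k^2 - 4*k + 8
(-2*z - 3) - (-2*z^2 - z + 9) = 2*z^2 - z - 12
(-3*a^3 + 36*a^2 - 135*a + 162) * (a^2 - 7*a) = -3*a^5 + 57*a^4 - 387*a^3 + 1107*a^2 - 1134*a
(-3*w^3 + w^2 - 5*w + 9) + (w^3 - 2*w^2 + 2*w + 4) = -2*w^3 - w^2 - 3*w + 13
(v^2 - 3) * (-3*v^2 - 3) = -3*v^4 + 6*v^2 + 9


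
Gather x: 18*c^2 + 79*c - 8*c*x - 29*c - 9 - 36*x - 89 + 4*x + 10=18*c^2 + 50*c + x*(-8*c - 32) - 88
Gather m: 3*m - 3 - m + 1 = 2*m - 2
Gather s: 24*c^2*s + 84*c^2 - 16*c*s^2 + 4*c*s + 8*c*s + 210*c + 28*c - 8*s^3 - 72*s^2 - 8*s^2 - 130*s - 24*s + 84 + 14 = 84*c^2 + 238*c - 8*s^3 + s^2*(-16*c - 80) + s*(24*c^2 + 12*c - 154) + 98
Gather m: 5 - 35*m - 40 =-35*m - 35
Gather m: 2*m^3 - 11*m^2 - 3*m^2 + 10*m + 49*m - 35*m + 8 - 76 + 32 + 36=2*m^3 - 14*m^2 + 24*m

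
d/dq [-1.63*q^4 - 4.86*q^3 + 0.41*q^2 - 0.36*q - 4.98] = -6.52*q^3 - 14.58*q^2 + 0.82*q - 0.36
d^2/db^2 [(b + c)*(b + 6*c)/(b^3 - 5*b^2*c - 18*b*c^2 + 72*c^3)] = 2*(b^6 + 21*b^5*c - 15*b^4*c^2 - 533*b^3*c^3 - 1818*b^2*c^4 + 7884*b*c^5 + 18360*c^6)/(b^9 - 15*b^8*c + 21*b^7*c^2 + 631*b^6*c^3 - 2538*b^5*c^4 - 7236*b^4*c^5 + 48600*b^3*c^6 - 7776*b^2*c^7 - 279936*b*c^8 + 373248*c^9)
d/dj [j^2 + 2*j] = 2*j + 2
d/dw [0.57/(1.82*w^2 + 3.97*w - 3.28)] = (-2.0748*w - 2.2629)/(1.82*w^2 + 3.97*w - 3.28)^2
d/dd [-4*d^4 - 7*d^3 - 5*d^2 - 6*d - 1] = -16*d^3 - 21*d^2 - 10*d - 6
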